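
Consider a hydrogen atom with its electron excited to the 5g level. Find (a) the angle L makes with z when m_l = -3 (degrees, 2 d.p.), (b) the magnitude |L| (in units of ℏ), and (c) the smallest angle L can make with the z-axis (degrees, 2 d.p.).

The 5g level has l = 4.
For m_l = -3: cos θ = -3/√20, θ ≈ 132.13°.
|L| = ℏ√(4·5) = 2√5 ℏ ≈ 4.472ℏ.
cos θ_min = 4/√20, so θ_min ≈ 26.57°.

θ(m_l=-3) ≈ 132.13°; |L| = 2√5 ℏ ≈ 4.472ℏ; θ_min ≈ 26.57°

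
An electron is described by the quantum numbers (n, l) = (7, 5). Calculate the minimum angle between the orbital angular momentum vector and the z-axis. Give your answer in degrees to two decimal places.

θ_min ≈ 24.09°

|L| = ℏ√(l(l+1)) = √30 ℏ.
The smallest angle corresponds to the largest L_z, i.e. m_l = l = 5, giving L_z = 5ℏ.
cos θ_min = 5/√30, so θ_min ≈ 24.09°.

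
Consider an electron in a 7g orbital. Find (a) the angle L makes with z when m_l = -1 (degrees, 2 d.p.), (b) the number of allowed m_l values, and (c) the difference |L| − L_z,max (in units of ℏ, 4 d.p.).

7g means n = 7, l = 4.
For m_l = -1: cos θ = -1/√20, θ ≈ 102.92°.
There are 2l+1 = 9 values of m_l.
|L| − L_z,max = (2√5 − 4)ℏ ≈ 0.4721ℏ.

θ(m_l=-1) ≈ 102.92°; 9 values; |L|−L_z,max ≈ 0.4721ℏ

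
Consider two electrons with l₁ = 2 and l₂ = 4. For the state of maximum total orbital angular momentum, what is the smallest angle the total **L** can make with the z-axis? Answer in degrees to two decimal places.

By the triangle rule, |l₁ − l₂| ≤ L ≤ l₁ + l₂.
Allowed values: L = 2, 3, 4, 5, 6.
The maximum is L = 6, with |L_tot| = ℏ√(6·7) = √42 ℏ.
The minimum angle with z is arccos(6/√42) ≈ 22.21°.

θ_min ≈ 22.21°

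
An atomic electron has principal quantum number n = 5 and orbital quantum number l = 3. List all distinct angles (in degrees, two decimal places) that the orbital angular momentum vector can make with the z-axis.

θ ∈ {30.00°, 54.74°, 73.22°, 90.00°, 106.78°, 125.26°, 150.00°}

|L|² = l(l+1)ℏ² = 12ℏ², so |L| = 2√3 ℏ.
cos θ = m_l/√12 for each m_l ∈ {-3, -2, -1, 0, 1, 2, 3}.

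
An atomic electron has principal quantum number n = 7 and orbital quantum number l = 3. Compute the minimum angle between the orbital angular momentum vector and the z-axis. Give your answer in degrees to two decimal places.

θ_min ≈ 30.00°

|L| = ℏ√(l(l+1)) = 2√3 ℏ.
The smallest angle corresponds to the largest L_z, i.e. m_l = l = 3, giving L_z = 3ℏ.
cos θ_min = 3/√12, so θ_min ≈ 30.00°.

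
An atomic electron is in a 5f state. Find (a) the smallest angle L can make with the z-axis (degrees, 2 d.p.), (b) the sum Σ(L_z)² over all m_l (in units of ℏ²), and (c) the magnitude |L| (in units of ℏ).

θ_min ≈ 30.00°; Σ(L_z)² = 28 ℏ²; |L| = 2√3 ℏ ≈ 3.464ℏ

For 5f, l = 3.
cos θ_min = 3/√12, so θ_min ≈ 30.00°.
Σ m_l² = 28, so Σ(L_z)² = 28 ℏ².
|L| = ℏ√(3·4) = 2√3 ℏ ≈ 3.464ℏ.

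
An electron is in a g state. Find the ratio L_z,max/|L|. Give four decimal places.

A g state has l = 4.
|L| = 2√5 ℏ ≈ 4.4721ℏ, while L_z,max = lℏ = 4ℏ.
L_z,max/|L| = 4/√20 = 0.8944.

L_z,max/|L| = 0.8944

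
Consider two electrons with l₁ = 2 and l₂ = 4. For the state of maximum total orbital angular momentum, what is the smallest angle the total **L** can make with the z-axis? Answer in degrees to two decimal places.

θ_min ≈ 22.21°

L runs from |2 − 4| = 2 to 2 + 4 = 6.
Allowed values: L = 2, 3, 4, 5, 6.
The maximum is L = 6, with |L_tot| = ℏ√(6·7) = √42 ℏ.
The minimum angle with z is arccos(6/√42) ≈ 22.21°.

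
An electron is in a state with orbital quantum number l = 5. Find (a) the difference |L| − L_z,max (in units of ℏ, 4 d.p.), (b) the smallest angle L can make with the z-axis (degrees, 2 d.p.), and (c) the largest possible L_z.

|L|−L_z,max ≈ 0.4772ℏ; θ_min ≈ 24.09°; L_z,max = 5ℏ

|L| − L_z,max = (√30 − 5)ℏ ≈ 0.4772ℏ.
cos θ_min = 5/√30, so θ_min ≈ 24.09°.
L_z,max = lℏ = 5ℏ.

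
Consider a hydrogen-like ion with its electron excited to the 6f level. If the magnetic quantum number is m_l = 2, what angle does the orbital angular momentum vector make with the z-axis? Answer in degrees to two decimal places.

The 6f level has l = 3.
|L|² = l(l+1)ℏ² = 12ℏ², so |L| = 2√3 ℏ.
L_z = m_l ℏ = 2ℏ.
cos θ = L_z/|L| = 2/√12, so θ ≈ 54.74°.

θ ≈ 54.74°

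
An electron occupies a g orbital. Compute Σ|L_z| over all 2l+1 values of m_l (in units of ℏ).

The letter g corresponds to l = 4.
The allowed m_l values are -4, -3, -2, -1, 0, 1, 2, 3, 4.
Σ|m_l| = l(l+1) = 20.

Σ|L_z| = 20 ℏ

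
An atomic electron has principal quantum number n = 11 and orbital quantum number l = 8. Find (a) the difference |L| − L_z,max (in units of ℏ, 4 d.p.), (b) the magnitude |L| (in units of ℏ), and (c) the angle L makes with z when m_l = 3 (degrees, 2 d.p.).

|L|−L_z,max ≈ 0.4853ℏ; |L| = 6√2 ℏ ≈ 8.485ℏ; θ(m_l=3) ≈ 69.30°

|L| − L_z,max = (6√2 − 8)ℏ ≈ 0.4853ℏ.
|L| = ℏ√(8·9) = 6√2 ℏ ≈ 8.485ℏ.
For m_l = 3: cos θ = 3/√72, θ ≈ 69.30°.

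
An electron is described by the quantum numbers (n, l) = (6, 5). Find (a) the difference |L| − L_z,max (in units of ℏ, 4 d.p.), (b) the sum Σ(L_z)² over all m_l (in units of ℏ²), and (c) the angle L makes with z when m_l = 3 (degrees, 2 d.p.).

|L| − L_z,max = (√30 − 5)ℏ ≈ 0.4772ℏ.
Σ m_l² = 110, so Σ(L_z)² = 110 ℏ².
For m_l = 3: cos θ = 3/√30, θ ≈ 56.79°.

|L|−L_z,max ≈ 0.4772ℏ; Σ(L_z)² = 110 ℏ²; θ(m_l=3) ≈ 56.79°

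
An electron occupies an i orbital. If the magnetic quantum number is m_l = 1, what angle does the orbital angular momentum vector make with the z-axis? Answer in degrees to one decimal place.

θ ≈ 81.1°

An i state has l = 6.
|L| = √(l(l+1)) ℏ = √42 ℏ.
L_z = m_l ℏ = 1ℏ.
cos θ = L_z/|L| = 1/√42, so θ ≈ 81.1°.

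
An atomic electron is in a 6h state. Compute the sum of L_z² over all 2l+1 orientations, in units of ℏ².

6h means n = 6, l = 5.
m_l ∈ {-5, -4, -3, -2, -1, 0, 1, 2, 3, 4, 5}.
Summing m² from −5 to 5: Σ m_l² = 110.

Σ(L_z)² = 110 ℏ²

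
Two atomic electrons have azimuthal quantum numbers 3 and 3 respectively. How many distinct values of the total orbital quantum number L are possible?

Angular momentum addition gives L = |l₁ − l₂|, …, l₁ + l₂.
Allowed values: L = 0, 1, 2, 3, 4, 5, 6.
That is 7 values.

7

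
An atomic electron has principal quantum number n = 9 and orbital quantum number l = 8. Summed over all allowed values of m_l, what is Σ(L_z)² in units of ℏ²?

Σ(L_z)² = 408 ℏ²

The allowed m_l values are -8, -7, -6, -5, -4, -3, -2, -1, 0, 1, 2, 3, 4, 5, 6, 7, 8.
Σ m_l² = 2·(1 + 4 + 9 + 16 + 25 + 36 + 49 + 64) = 408.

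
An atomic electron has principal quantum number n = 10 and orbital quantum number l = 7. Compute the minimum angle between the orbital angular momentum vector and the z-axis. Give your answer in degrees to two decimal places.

θ_min ≈ 20.70°

|L| = ℏ√(l(l+1)) = 2√14 ℏ.
The smallest angle corresponds to the largest L_z, i.e. m_l = l = 7, giving L_z = 7ℏ.
cos θ_min = 7/√56, so θ_min ≈ 20.70°.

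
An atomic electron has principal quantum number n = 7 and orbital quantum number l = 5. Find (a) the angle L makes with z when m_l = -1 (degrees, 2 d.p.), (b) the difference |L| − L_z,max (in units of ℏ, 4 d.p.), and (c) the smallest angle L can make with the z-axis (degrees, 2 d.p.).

For m_l = -1: cos θ = -1/√30, θ ≈ 100.52°.
|L| − L_z,max = (√30 − 5)ℏ ≈ 0.4772ℏ.
cos θ_min = 5/√30, so θ_min ≈ 24.09°.

θ(m_l=-1) ≈ 100.52°; |L|−L_z,max ≈ 0.4772ℏ; θ_min ≈ 24.09°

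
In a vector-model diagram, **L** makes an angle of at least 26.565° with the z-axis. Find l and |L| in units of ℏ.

At minimum angle, m_l = l, so cos θ = l/√(l(l+1)); cos²θ = l/(l+1) = 0.8000.
Thus l = 0.8000/(1 − 0.8000) ≈ 4.
Then |L| = ℏ√(4·5) = 2√5 ℏ.

l = 4, |L| = 2√5 ℏ ≈ 4.472ℏ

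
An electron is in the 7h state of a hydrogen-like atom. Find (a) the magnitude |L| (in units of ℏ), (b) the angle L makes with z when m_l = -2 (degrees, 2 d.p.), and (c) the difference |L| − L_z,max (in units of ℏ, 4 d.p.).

For 7h, l = 5.
|L| = ℏ√(5·6) = √30 ℏ ≈ 5.477ℏ.
For m_l = -2: cos θ = -2/√30, θ ≈ 111.42°.
|L| − L_z,max = (√30 − 5)ℏ ≈ 0.4772ℏ.

|L| = √30 ℏ ≈ 5.477ℏ; θ(m_l=-2) ≈ 111.42°; |L|−L_z,max ≈ 0.4772ℏ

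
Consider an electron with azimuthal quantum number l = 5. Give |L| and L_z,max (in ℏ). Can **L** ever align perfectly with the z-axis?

No: L_z,max = 5ℏ < |L| = √30 ℏ ≈ 5.477ℏ

|L| = √30 ℏ ≈ 5.4772ℏ, while L_z,max = lℏ = 5ℏ.
Since |L| > L_z,max, the vector can never point exactly along z; the closest it comes is θ_min = arccos(5/√30) ≈ 24.1°.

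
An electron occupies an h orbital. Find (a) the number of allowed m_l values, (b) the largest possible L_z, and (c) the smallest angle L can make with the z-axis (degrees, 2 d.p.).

11 values; L_z,max = 5ℏ; θ_min ≈ 24.09°

The letter h corresponds to l = 5.
There are 2l+1 = 11 values of m_l.
L_z,max = lℏ = 5ℏ.
cos θ_min = 5/√30, so θ_min ≈ 24.09°.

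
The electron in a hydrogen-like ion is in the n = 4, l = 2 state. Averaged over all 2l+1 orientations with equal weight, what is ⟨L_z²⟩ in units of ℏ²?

m_l ∈ {-2, -1, 0, 1, 2}.
Average of L_z² over 5 states: 10/5 ℏ² = 2 ℏ².

⟨L_z²⟩ = 2 ℏ²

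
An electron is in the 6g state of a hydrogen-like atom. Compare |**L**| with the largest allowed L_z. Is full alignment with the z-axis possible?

For 6g, l = 4.
|L| = 2√5 ℏ ≈ 4.4721ℏ, while L_z,max = lℏ = 4ℏ.
Since |L| > L_z,max, the vector can never point exactly along z; the closest it comes is θ_min = arccos(4/√20) ≈ 26.6°.

No: L_z,max = 4ℏ < |L| = 2√5 ℏ ≈ 4.472ℏ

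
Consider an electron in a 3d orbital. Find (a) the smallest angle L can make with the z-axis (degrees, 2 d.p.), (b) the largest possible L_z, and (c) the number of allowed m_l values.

For 3d, l = 2.
cos θ_min = 2/√6, so θ_min ≈ 35.26°.
L_z,max = lℏ = 2ℏ.
There are 2l+1 = 5 values of m_l.

θ_min ≈ 35.26°; L_z,max = 2ℏ; 5 values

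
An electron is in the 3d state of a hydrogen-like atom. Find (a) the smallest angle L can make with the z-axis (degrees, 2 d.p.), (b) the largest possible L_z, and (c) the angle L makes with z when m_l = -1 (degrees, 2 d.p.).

The 3d subshell has l = 2.
cos θ_min = 2/√6, so θ_min ≈ 35.26°.
L_z,max = lℏ = 2ℏ.
For m_l = -1: cos θ = -1/√6, θ ≈ 114.09°.

θ_min ≈ 35.26°; L_z,max = 2ℏ; θ(m_l=-1) ≈ 114.09°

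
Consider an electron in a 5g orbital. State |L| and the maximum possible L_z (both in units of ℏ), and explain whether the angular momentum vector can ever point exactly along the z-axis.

5g means n = 5, l = 4.
|L| = 2√5 ℏ ≈ 4.4721ℏ, while L_z,max = lℏ = 4ℏ.
Since |L| > L_z,max, the vector can never point exactly along z; the closest it comes is θ_min = arccos(4/√20) ≈ 26.6°.

No: L_z,max = 4ℏ < |L| = 2√5 ℏ ≈ 4.472ℏ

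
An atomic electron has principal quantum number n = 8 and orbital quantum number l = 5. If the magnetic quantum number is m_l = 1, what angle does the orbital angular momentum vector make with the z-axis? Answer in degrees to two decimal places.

θ ≈ 79.48°

|L|² = l(l+1)ℏ² = 30ℏ², so |L| = √30 ℏ.
L_z = m_l ℏ = 1ℏ.
cos θ = L_z/|L| = 1/√30, so θ ≈ 79.48°.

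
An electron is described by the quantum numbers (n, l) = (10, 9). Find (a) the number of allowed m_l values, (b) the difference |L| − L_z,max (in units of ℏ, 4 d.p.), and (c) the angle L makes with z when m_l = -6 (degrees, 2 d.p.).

19 values; |L|−L_z,max ≈ 0.4868ℏ; θ(m_l=-6) ≈ 129.23°

There are 2l+1 = 19 values of m_l.
|L| − L_z,max = (3√10 − 9)ℏ ≈ 0.4868ℏ.
For m_l = -6: cos θ = -6/√90, θ ≈ 129.23°.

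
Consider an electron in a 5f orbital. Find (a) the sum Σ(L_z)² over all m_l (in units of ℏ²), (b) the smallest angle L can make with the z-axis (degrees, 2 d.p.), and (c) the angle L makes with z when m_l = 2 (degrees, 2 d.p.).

Σ(L_z)² = 28 ℏ²; θ_min ≈ 30.00°; θ(m_l=2) ≈ 54.74°

For 5f, l = 3.
Σ m_l² = 28, so Σ(L_z)² = 28 ℏ².
cos θ_min = 3/√12, so θ_min ≈ 30.00°.
For m_l = 2: cos θ = 2/√12, θ ≈ 54.74°.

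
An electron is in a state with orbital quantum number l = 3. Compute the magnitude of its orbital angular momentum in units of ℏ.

|L| = ℏ√(l(l+1)) = ℏ√(3·4) = 2√3 ℏ

|L| = 2√3 ℏ ≈ 3.464ℏ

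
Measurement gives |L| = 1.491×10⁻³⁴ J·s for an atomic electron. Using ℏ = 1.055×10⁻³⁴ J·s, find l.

In units of ℏ, |L| ≈ 1.413.
(|L|/ℏ)² = l(l+1) ≈ 2.00 ⇒ l = 1.

l = 1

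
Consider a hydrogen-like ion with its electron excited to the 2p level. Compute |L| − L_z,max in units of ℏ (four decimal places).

The 2p level has l = 1.
|L| = √2 ℏ ≈ 1.4142ℏ, while L_z,max = lℏ = 1ℏ.
The difference is (√2 − 1)ℏ ≈ 0.4142ℏ.

|L| − L_z,max ≈ 0.4142ℏ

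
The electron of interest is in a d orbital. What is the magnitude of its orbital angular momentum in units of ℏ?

|L| = √6 ℏ ≈ 2.449ℏ

For a d orbital, l = 2.
|L| = ℏ√(l(l+1)) = ℏ√(2·3) = √6 ℏ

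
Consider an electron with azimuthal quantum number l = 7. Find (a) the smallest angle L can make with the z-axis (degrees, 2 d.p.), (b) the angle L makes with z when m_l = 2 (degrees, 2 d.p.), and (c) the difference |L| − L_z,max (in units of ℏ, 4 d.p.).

θ_min ≈ 20.70°; θ(m_l=2) ≈ 74.50°; |L|−L_z,max ≈ 0.4833ℏ

cos θ_min = 7/√56, so θ_min ≈ 20.70°.
For m_l = 2: cos θ = 2/√56, θ ≈ 74.50°.
|L| − L_z,max = (2√14 − 7)ℏ ≈ 0.4833ℏ.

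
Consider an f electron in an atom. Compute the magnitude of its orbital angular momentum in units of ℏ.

|L| = 2√3 ℏ ≈ 3.464ℏ

The letter f corresponds to l = 3.
|L| = ℏ√(l(l+1)) = ℏ√(3·4) = 2√3 ℏ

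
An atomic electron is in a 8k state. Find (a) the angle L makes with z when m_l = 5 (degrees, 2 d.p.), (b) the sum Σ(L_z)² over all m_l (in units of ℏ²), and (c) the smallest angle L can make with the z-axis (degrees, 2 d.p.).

θ(m_l=5) ≈ 48.08°; Σ(L_z)² = 280 ℏ²; θ_min ≈ 20.70°

8k means n = 8, l = 7.
For m_l = 5: cos θ = 5/√56, θ ≈ 48.08°.
Σ m_l² = 280, so Σ(L_z)² = 280 ℏ².
cos θ_min = 7/√56, so θ_min ≈ 20.70°.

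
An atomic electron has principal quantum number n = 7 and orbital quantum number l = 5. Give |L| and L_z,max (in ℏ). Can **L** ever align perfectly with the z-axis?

|L| = √30 ℏ ≈ 5.4772ℏ, while L_z,max = lℏ = 5ℏ.
Since |L| > L_z,max, the vector can never point exactly along z; the closest it comes is θ_min = arccos(5/√30) ≈ 24.1°.

No: L_z,max = 5ℏ < |L| = √30 ℏ ≈ 5.477ℏ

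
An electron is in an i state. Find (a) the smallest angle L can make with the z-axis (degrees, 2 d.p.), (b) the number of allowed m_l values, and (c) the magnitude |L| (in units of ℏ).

For an i orbital, l = 6.
cos θ_min = 6/√42, so θ_min ≈ 22.21°.
There are 2l+1 = 13 values of m_l.
|L| = ℏ√(6·7) = √42 ℏ ≈ 6.481ℏ.

θ_min ≈ 22.21°; 13 values; |L| = √42 ℏ ≈ 6.481ℏ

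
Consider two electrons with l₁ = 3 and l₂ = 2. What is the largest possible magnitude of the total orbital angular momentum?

Angular momentum addition gives L = |l₁ − l₂|, …, l₁ + l₂.
L ∈ {1, 2, 3, 4, 5}.
The largest magnitude corresponds to L = 5: |L_tot| = ℏ√(5·6) = √30 ℏ.

|L_tot|_max = √30 ℏ ≈ 5.477ℏ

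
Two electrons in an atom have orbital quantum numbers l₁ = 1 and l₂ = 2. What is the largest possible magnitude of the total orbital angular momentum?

The total orbital quantum number L ranges from |l₁ − l₂| to l₁ + l₂ in integer steps.
So L can be 1, 2, 3.
The largest magnitude corresponds to L = 3: |L_tot| = ℏ√(3·4) = 2√3 ℏ.

|L_tot|_max = 2√3 ℏ ≈ 3.464ℏ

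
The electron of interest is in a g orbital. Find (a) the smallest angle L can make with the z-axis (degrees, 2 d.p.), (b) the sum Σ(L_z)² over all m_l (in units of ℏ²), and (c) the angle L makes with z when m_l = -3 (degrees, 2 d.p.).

A g state has l = 4.
cos θ_min = 4/√20, so θ_min ≈ 26.57°.
Σ m_l² = 60, so Σ(L_z)² = 60 ℏ².
For m_l = -3: cos θ = -3/√20, θ ≈ 132.13°.

θ_min ≈ 26.57°; Σ(L_z)² = 60 ℏ²; θ(m_l=-3) ≈ 132.13°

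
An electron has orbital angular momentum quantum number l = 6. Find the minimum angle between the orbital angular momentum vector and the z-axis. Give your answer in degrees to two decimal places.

|L|² = l(l+1)ℏ² = 42ℏ², so |L| = √42 ℏ.
The smallest angle corresponds to the largest L_z, i.e. m_l = l = 6, giving L_z = 6ℏ.
cos θ_min = 6/√42, so θ_min ≈ 22.21°.

θ_min ≈ 22.21°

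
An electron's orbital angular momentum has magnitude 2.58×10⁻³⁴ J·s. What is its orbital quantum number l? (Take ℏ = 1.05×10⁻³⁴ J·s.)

l = 2

In units of ℏ, |L| ≈ 2.457.
(|L|/ℏ)² = l(l+1) ≈ 6.04 ⇒ l = 2.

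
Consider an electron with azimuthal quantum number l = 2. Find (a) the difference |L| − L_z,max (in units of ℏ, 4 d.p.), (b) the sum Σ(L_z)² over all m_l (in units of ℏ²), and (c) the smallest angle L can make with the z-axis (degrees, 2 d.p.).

|L|−L_z,max ≈ 0.4495ℏ; Σ(L_z)² = 10 ℏ²; θ_min ≈ 35.26°

|L| − L_z,max = (√6 − 2)ℏ ≈ 0.4495ℏ.
Σ m_l² = 10, so Σ(L_z)² = 10 ℏ².
cos θ_min = 2/√6, so θ_min ≈ 35.26°.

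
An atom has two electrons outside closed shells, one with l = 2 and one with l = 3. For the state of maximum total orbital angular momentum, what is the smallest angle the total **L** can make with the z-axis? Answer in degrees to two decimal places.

θ_min ≈ 24.09°

By the triangle rule, |l₁ − l₂| ≤ L ≤ l₁ + l₂.
Allowed values: L = 1, 2, 3, 4, 5.
The maximum is L = 5, with |L_tot| = ℏ√(5·6) = √30 ℏ.
The minimum angle with z is arccos(5/√30) ≈ 24.09°.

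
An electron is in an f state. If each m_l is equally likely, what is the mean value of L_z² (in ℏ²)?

⟨L_z²⟩ = 4 ℏ²

An f state has l = 3.
m_l runs from −3 to 3, i.e. {-3, -2, -1, 0, 1, 2, 3}.
⟨L_z²⟩ = ℏ²·l(l+1)/3 = 4ℏ².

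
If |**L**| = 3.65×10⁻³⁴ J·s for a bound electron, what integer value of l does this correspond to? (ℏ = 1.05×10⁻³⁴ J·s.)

|L|/ℏ = (3.65×10⁻³⁴)/(1.05×10⁻³⁴) ≈ 3.476.
Set l(l+1) = 12.08; the integer solution is l = 3.

l = 3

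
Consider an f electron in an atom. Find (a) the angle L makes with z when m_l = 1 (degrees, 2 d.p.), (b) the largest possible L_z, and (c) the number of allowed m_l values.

For an f orbital, l = 3.
For m_l = 1: cos θ = 1/√12, θ ≈ 73.22°.
L_z,max = lℏ = 3ℏ.
There are 2l+1 = 7 values of m_l.

θ(m_l=1) ≈ 73.22°; L_z,max = 3ℏ; 7 values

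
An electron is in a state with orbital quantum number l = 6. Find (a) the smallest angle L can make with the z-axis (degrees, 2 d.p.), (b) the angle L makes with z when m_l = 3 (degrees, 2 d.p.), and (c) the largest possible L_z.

cos θ_min = 6/√42, so θ_min ≈ 22.21°.
For m_l = 3: cos θ = 3/√42, θ ≈ 62.42°.
L_z,max = lℏ = 6ℏ.

θ_min ≈ 22.21°; θ(m_l=3) ≈ 62.42°; L_z,max = 6ℏ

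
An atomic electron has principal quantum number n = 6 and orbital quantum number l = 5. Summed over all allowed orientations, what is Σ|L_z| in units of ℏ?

Σ|L_z| = 30 ℏ

The allowed m_l values are -5, -4, -3, -2, -1, 0, 1, 2, 3, 4, 5.
Σ|m_l| = 2·5(5+1)/2 = 30.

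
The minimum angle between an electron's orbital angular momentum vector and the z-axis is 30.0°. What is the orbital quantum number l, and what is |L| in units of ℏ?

l = 3, |L| = 2√3 ℏ ≈ 3.464ℏ

cos²θ_min = l/(l+1) = 0.7500.
l = cos²θ/sin²θ ≈ 3.
Then |L| = ℏ√(3·4) = 2√3 ℏ.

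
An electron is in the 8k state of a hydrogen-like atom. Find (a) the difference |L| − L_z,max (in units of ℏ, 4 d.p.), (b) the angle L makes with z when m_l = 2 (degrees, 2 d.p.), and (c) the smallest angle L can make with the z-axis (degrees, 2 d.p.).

|L|−L_z,max ≈ 0.4833ℏ; θ(m_l=2) ≈ 74.50°; θ_min ≈ 20.70°

8k means n = 8, l = 7.
|L| − L_z,max = (2√14 − 7)ℏ ≈ 0.4833ℏ.
For m_l = 2: cos θ = 2/√56, θ ≈ 74.50°.
cos θ_min = 7/√56, so θ_min ≈ 20.70°.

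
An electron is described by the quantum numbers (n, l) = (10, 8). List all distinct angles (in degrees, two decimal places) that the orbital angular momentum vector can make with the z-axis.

|L| = ℏ√(l(l+1)) = 6√2 ℏ.
cos θ = m_l/√72 for each m_l ∈ {-8, -7, -6, -5, -4, -3, -2, -1, 0, 1, 2, 3, 4, 5, 6, 7, 8}.

θ ∈ {19.47°, 34.42°, 45.00°, 53.90°, 61.87°, 69.30°, 76.37°, 83.23°, 90.00°, 96.77°, 103.63°, 110.70°, 118.13°, 126.10°, 135.00°, 145.58°, 160.53°}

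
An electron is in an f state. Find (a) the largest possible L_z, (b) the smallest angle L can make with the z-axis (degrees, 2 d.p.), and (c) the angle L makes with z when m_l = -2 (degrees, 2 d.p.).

L_z,max = 3ℏ; θ_min ≈ 30.00°; θ(m_l=-2) ≈ 125.26°

For an f orbital, l = 3.
L_z,max = lℏ = 3ℏ.
cos θ_min = 3/√12, so θ_min ≈ 30.00°.
For m_l = -2: cos θ = -2/√12, θ ≈ 125.26°.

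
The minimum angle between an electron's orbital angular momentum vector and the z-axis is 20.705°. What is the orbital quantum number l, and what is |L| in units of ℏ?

l = 7, |L| = 2√14 ℏ ≈ 7.483ℏ

cos θ_min = l/√(l(l+1)) = √(l/(l+1)), so l/(l+1) = cos²(20.705°) = 0.8750.
Solving: l = 7.
Then |L| = ℏ√(7·8) = 2√14 ℏ.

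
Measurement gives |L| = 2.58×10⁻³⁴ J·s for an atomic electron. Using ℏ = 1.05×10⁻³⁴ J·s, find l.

l = 2

Dividing by ℏ: |L|/ℏ ≈ 2.457.
Set l(l+1) = 6.04; the integer solution is l = 2.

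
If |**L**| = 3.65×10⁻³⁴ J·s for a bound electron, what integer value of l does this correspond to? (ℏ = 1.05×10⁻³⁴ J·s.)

Dividing by ℏ: |L|/ℏ ≈ 3.476.
(|L|/ℏ)² = l(l+1) ≈ 12.08 ⇒ l = 3.

l = 3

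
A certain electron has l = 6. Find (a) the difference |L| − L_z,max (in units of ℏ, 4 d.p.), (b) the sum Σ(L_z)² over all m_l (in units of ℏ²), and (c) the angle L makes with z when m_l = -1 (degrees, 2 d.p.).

|L| − L_z,max = (√42 − 6)ℏ ≈ 0.4807ℏ.
Σ m_l² = 182, so Σ(L_z)² = 182 ℏ².
For m_l = -1: cos θ = -1/√42, θ ≈ 98.88°.

|L|−L_z,max ≈ 0.4807ℏ; Σ(L_z)² = 182 ℏ²; θ(m_l=-1) ≈ 98.88°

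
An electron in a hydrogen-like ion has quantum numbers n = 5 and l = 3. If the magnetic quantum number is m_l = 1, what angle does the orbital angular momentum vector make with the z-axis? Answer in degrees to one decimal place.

|L|² = l(l+1)ℏ² = 12ℏ², so |L| = 2√3 ℏ.
L_z = m_l ℏ = 1ℏ.
cos θ = L_z/|L| = 1/√12, so θ ≈ 73.2°.

θ ≈ 73.2°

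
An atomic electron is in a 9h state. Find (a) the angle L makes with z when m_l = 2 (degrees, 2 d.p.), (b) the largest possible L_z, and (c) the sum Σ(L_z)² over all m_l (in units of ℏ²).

θ(m_l=2) ≈ 68.58°; L_z,max = 5ℏ; Σ(L_z)² = 110 ℏ²

For 9h, l = 5.
For m_l = 2: cos θ = 2/√30, θ ≈ 68.58°.
L_z,max = lℏ = 5ℏ.
Σ m_l² = 110, so Σ(L_z)² = 110 ℏ².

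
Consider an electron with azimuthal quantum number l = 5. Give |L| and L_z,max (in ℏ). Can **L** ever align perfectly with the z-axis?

No: L_z,max = 5ℏ < |L| = √30 ℏ ≈ 5.477ℏ

|L| = √30 ℏ ≈ 5.4772ℏ, while L_z,max = lℏ = 5ℏ.
Since |L| > L_z,max, the vector can never point exactly along z; the closest it comes is θ_min = arccos(5/√30) ≈ 24.1°.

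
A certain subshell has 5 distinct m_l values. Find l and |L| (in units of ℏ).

2l + 1 = 5 ⇒ l = 2.
Then |L| = √(l(l+1)) ℏ = √6 ℏ.

l = 2, |L| = √6 ℏ ≈ 2.449ℏ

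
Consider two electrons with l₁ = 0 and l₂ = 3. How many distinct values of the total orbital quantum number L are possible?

1

L runs from |0 − 3| = 3 to 0 + 3 = 3.
L ∈ {3}.
That is 1 value.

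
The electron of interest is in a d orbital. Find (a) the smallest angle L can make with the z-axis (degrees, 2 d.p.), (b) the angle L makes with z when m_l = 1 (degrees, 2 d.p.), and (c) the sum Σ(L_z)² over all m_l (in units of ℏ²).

A d state has l = 2.
cos θ_min = 2/√6, so θ_min ≈ 35.26°.
For m_l = 1: cos θ = 1/√6, θ ≈ 65.91°.
Σ m_l² = 10, so Σ(L_z)² = 10 ℏ².

θ_min ≈ 35.26°; θ(m_l=1) ≈ 65.91°; Σ(L_z)² = 10 ℏ²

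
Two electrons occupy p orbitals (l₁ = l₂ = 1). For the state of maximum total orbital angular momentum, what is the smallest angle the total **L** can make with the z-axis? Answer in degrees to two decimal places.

L runs from |1 − 1| = 0 to 1 + 1 = 2.
Allowed values: L = 0, 1, 2.
The maximum is L = 2, with |L_tot| = ℏ√(2·3) = √6 ℏ.
The minimum angle with z is arccos(2/√6) ≈ 35.26°.

θ_min ≈ 35.26°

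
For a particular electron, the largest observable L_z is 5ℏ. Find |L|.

|L| = √30 ℏ ≈ 5.477ℏ

L_z,max = lℏ, so l = 5.
Then |L| = ℏ√(5·6) = √30 ℏ.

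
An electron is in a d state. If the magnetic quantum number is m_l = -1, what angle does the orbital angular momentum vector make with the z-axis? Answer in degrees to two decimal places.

θ ≈ 114.09°

A d state has l = 2.
|L| = ℏ√(l(l+1)) = √6 ℏ.
L_z = m_l ℏ = −1ℏ.
cos θ = L_z/|L| = -1/√6, so θ ≈ 114.09°.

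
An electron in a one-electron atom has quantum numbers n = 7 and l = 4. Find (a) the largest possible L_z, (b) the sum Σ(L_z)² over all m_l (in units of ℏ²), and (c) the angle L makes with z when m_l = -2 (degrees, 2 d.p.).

L_z,max = 4ℏ; Σ(L_z)² = 60 ℏ²; θ(m_l=-2) ≈ 116.57°

L_z,max = lℏ = 4ℏ.
Σ m_l² = 60, so Σ(L_z)² = 60 ℏ².
For m_l = -2: cos θ = -2/√20, θ ≈ 116.57°.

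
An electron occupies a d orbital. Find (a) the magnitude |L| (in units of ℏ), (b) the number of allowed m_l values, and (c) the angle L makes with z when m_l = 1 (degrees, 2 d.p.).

The letter d corresponds to l = 2.
|L| = ℏ√(2·3) = √6 ℏ ≈ 2.449ℏ.
There are 2l+1 = 5 values of m_l.
For m_l = 1: cos θ = 1/√6, θ ≈ 65.91°.

|L| = √6 ℏ ≈ 2.449ℏ; 5 values; θ(m_l=1) ≈ 65.91°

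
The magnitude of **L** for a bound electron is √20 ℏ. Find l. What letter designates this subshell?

l = 4 (g orbital)

(|L|/ℏ)² = l(l+1) = 20.
Solving: l = 4.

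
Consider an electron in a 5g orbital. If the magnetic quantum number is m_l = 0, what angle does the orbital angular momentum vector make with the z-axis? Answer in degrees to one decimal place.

For 5g, l = 4.
|L| = √(l(l+1)) ℏ = 2√5 ℏ.
L_z = m_l ℏ = 0ℏ.
cos θ = L_z/|L| = 0/√20, so θ ≈ 90.0°.

θ ≈ 90.0°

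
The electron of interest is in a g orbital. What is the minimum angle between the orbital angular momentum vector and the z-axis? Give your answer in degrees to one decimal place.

The letter g corresponds to l = 4.
|L| = ℏ√(l(l+1)) = 2√5 ℏ.
The smallest angle corresponds to the largest L_z, i.e. m_l = l = 4, giving L_z = 4ℏ.
cos θ_min = 4/√20, so θ_min ≈ 26.6°.

θ_min ≈ 26.6°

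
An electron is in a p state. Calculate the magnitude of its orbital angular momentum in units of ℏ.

A p state has l = 1.
|L| = ℏ√(l(l+1)) = ℏ√(1·2) = √2 ℏ

|L| = √2 ℏ ≈ 1.414ℏ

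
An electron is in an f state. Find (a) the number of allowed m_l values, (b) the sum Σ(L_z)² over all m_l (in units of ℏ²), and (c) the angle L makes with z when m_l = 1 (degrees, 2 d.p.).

7 values; Σ(L_z)² = 28 ℏ²; θ(m_l=1) ≈ 73.22°

F corresponds to l = 3.
There are 2l+1 = 7 values of m_l.
Σ m_l² = 28, so Σ(L_z)² = 28 ℏ².
For m_l = 1: cos θ = 1/√12, θ ≈ 73.22°.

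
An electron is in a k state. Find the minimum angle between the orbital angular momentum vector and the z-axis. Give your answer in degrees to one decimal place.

For a k orbital, l = 7.
|L| = √(l(l+1)) ℏ = 2√14 ℏ.
The smallest angle corresponds to the largest L_z, i.e. m_l = l = 7, giving L_z = 7ℏ.
cos θ_min = 7/√56, so θ_min ≈ 20.7°.

θ_min ≈ 20.7°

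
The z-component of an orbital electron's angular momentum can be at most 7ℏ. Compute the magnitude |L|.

Since max m_l = l, l = 7.
Then |L| = ℏ√(7·8) = 2√14 ℏ.

|L| = 2√14 ℏ ≈ 7.483ℏ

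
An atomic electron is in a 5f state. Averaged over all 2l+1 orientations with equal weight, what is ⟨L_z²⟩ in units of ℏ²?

For 5f, l = 3.
The allowed m_l values are -3, -2, -1, 0, 1, 2, 3.
Average of L_z² over 7 states: 28/7 ℏ² = 4 ℏ².

⟨L_z²⟩ = 4 ℏ²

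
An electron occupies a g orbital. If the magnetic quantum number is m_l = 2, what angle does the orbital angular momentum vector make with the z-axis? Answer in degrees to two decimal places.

The letter g corresponds to l = 4.
|L| = ℏ√(l(l+1)) = 2√5 ℏ.
L_z = m_l ℏ = 2ℏ.
cos θ = L_z/|L| = 2/√20, so θ ≈ 63.43°.

θ ≈ 63.43°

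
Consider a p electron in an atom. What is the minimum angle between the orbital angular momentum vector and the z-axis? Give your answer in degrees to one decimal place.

θ_min ≈ 45.0°

A p state has l = 1.
|L|² = l(l+1)ℏ² = 2ℏ², so |L| = √2 ℏ.
The smallest angle corresponds to the largest L_z, i.e. m_l = l = 1, giving L_z = 1ℏ.
cos θ_min = 1/√2, so θ_min ≈ 45.0°.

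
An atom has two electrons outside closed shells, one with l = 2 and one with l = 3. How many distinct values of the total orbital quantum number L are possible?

L runs from |2 − 3| = 1 to 2 + 3 = 5.
So L can be 1, 2, 3, 4, 5.
That is 5 values.

5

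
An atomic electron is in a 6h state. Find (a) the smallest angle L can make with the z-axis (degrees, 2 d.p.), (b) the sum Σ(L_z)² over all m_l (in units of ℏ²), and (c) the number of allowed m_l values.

θ_min ≈ 24.09°; Σ(L_z)² = 110 ℏ²; 11 values

The 6h subshell has l = 5.
cos θ_min = 5/√30, so θ_min ≈ 24.09°.
Σ m_l² = 110, so Σ(L_z)² = 110 ℏ².
There are 2l+1 = 11 values of m_l.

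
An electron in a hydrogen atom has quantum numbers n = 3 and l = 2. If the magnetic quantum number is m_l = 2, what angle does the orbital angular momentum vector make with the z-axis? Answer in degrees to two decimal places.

|L| = √(l(l+1)) ℏ = √6 ℏ.
L_z = m_l ℏ = 2ℏ.
cos θ = L_z/|L| = 2/√6, so θ ≈ 35.26°.

θ ≈ 35.26°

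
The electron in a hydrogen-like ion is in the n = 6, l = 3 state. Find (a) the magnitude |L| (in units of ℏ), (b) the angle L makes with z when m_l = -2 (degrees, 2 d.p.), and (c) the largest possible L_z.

|L| = 2√3 ℏ ≈ 3.464ℏ; θ(m_l=-2) ≈ 125.26°; L_z,max = 3ℏ

|L| = ℏ√(3·4) = 2√3 ℏ ≈ 3.464ℏ.
For m_l = -2: cos θ = -2/√12, θ ≈ 125.26°.
L_z,max = lℏ = 3ℏ.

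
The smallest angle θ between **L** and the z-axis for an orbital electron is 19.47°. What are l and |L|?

l = 8, |L| = 6√2 ℏ ≈ 8.485ℏ

cos θ_min = l/√(l(l+1)) = √(l/(l+1)), so l/(l+1) = cos²(19.47°) = 0.8889.
l = cos²θ/sin²θ ≈ 8.
Then |L| = ℏ√(8·9) = 6√2 ℏ.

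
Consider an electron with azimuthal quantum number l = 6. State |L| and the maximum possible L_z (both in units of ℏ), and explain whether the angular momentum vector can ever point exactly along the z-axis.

|L| = √42 ℏ ≈ 6.4807ℏ, while L_z,max = lℏ = 6ℏ.
Since |L| > L_z,max, the vector can never point exactly along z; the closest it comes is θ_min = arccos(6/√42) ≈ 22.2°.

No: L_z,max = 6ℏ < |L| = √42 ℏ ≈ 6.481ℏ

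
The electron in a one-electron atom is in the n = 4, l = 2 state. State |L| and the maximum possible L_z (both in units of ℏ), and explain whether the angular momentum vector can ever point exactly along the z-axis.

No: L_z,max = 2ℏ < |L| = √6 ℏ ≈ 2.449ℏ

|L| = √6 ℏ ≈ 2.4495ℏ, while L_z,max = lℏ = 2ℏ.
Since |L| > L_z,max, the vector can never point exactly along z; the closest it comes is θ_min = arccos(2/√6) ≈ 35.3°.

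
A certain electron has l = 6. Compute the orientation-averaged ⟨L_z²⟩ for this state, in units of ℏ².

m_l ∈ {-6, -5, -4, -3, -2, -1, 0, 1, 2, 3, 4, 5, 6}.
⟨L_z²⟩ = ℏ²·l(l+1)/3 = 14ℏ².

⟨L_z²⟩ = 14 ℏ²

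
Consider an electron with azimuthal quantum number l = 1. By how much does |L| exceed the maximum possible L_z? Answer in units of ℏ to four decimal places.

|L| − L_z,max ≈ 0.4142ℏ

|L| = √2 ℏ ≈ 1.4142ℏ, while L_z,max = lℏ = 1ℏ.
The difference is (√2 − 1)ℏ ≈ 0.4142ℏ.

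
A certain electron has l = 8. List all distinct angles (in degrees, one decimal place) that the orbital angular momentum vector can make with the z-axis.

θ ∈ {19.5°, 34.4°, 45.0°, 53.9°, 61.9°, 69.3°, 76.4°, 83.2°, 90.0°, 96.8°, 103.6°, 110.7°, 118.1°, 126.1°, 135.0°, 145.6°, 160.5°}

|L|² = l(l+1)ℏ² = 72ℏ², so |L| = 6√2 ℏ.
cos θ = m_l/√72 for each m_l ∈ {-8, -7, -6, -5, -4, -3, -2, -1, 0, 1, 2, 3, 4, 5, 6, 7, 8}.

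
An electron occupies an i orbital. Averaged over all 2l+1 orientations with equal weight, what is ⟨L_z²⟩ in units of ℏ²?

For an i orbital, l = 6.
m_l ∈ {-6, -5, -4, -3, -2, -1, 0, 1, 2, 3, 4, 5, 6}.
Average of L_z² over 13 states: 182/13 ℏ² = 14 ℏ².

⟨L_z²⟩ = 14 ℏ²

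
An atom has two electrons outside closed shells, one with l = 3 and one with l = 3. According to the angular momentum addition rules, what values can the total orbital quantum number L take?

L runs from |3 − 3| = 0 to 3 + 3 = 6.
Allowed values: L = 0, 1, 2, 3, 4, 5, 6.

L = 0, 1, 2, 3, 4, 5, 6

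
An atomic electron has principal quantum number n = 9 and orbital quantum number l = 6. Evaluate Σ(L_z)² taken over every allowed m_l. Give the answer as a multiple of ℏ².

The allowed m_l values are -6, -5, -4, -3, -2, -1, 0, 1, 2, 3, 4, 5, 6.
Σ m_l² = 2·(1 + 4 + 9 + 16 + 25 + 36) = 182.

Σ(L_z)² = 182 ℏ²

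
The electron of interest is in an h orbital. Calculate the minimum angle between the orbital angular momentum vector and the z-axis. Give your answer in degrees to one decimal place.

θ_min ≈ 24.1°

The letter h corresponds to l = 5.
|L| = √(l(l+1)) ℏ = √30 ℏ.
The smallest angle corresponds to the largest L_z, i.e. m_l = l = 5, giving L_z = 5ℏ.
cos θ_min = 5/√30, so θ_min ≈ 24.1°.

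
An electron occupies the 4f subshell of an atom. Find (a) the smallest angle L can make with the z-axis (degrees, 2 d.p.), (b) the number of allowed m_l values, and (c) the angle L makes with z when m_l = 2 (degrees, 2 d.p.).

The 4f subshell has l = 3.
cos θ_min = 3/√12, so θ_min ≈ 30.00°.
There are 2l+1 = 7 values of m_l.
For m_l = 2: cos θ = 2/√12, θ ≈ 54.74°.

θ_min ≈ 30.00°; 7 values; θ(m_l=2) ≈ 54.74°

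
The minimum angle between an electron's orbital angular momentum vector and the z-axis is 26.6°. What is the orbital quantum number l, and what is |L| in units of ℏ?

l = 4, |L| = 2√5 ℏ ≈ 4.472ℏ

At minimum angle, m_l = l, so cos θ = l/√(l(l+1)); cos²θ = l/(l+1) = 0.7995.
l = cos²θ/sin²θ ≈ 4.
Then |L| = ℏ√(4·5) = 2√5 ℏ.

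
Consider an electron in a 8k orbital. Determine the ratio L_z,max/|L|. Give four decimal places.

L_z,max/|L| = 0.9354

For 8k, l = 7.
|L| = 2√14 ℏ ≈ 7.4833ℏ, while L_z,max = lℏ = 7ℏ.
L_z,max/|L| = 7/√56 = 0.9354.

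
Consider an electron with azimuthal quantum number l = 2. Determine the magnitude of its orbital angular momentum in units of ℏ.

|L| = ℏ√(l(l+1)) = ℏ√(2·3) = √6 ℏ

|L| = √6 ℏ ≈ 2.449ℏ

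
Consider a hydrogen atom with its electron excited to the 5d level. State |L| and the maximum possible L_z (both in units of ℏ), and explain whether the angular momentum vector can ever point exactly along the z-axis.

The 5d level has l = 2.
|L| = √6 ℏ ≈ 2.4495ℏ, while L_z,max = lℏ = 2ℏ.
Since |L| > L_z,max, the vector can never point exactly along z; the closest it comes is θ_min = arccos(2/√6) ≈ 35.3°.

No: L_z,max = 2ℏ < |L| = √6 ℏ ≈ 2.449ℏ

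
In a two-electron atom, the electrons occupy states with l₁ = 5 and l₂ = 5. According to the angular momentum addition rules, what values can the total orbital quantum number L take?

By the triangle rule, |l₁ − l₂| ≤ L ≤ l₁ + l₂.
So L can be 0, 1, 2, 3, 4, 5, 6, 7, 8, 9, 10.

L = 0, 1, 2, 3, 4, 5, 6, 7, 8, 9, 10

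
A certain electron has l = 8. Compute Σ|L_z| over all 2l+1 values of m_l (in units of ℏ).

m_l runs from −8 to 8, i.e. {-8, -7, -6, -5, -4, -3, -2, -1, 0, 1, 2, 3, 4, 5, 6, 7, 8}.
Σ|m_l| = 2·8(8+1)/2 = 72.

Σ|L_z| = 72 ℏ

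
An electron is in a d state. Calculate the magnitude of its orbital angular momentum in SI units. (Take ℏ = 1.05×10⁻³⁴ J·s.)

For a d orbital, l = 2.
|L| = ℏ√(l(l+1)) = ℏ√(2·3) = √6 ℏ
Numerically, |L| = 2.449 × (1.05×10⁻³⁴ J·s) = 2.57×10⁻³⁴ J·s.

|L| = 2.57×10⁻³⁴ J·s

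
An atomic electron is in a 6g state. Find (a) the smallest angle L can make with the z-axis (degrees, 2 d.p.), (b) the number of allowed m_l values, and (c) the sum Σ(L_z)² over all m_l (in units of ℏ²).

θ_min ≈ 26.57°; 9 values; Σ(L_z)² = 60 ℏ²

For 6g, l = 4.
cos θ_min = 4/√20, so θ_min ≈ 26.57°.
There are 2l+1 = 9 values of m_l.
Σ m_l² = 60, so Σ(L_z)² = 60 ℏ².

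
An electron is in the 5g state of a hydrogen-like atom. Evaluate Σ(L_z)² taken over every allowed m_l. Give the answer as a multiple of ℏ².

Σ(L_z)² = 60 ℏ²

For 5g, l = 4.
The allowed m_l values are -4, -3, -2, -1, 0, 1, 2, 3, 4.
Σ m_l² = 2·(1 + 4 + 9 + 16) = 60.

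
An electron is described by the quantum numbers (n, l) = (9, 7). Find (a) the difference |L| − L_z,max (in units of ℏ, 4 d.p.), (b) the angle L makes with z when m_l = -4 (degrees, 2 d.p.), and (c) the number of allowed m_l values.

|L|−L_z,max ≈ 0.4833ℏ; θ(m_l=-4) ≈ 122.31°; 15 values

|L| − L_z,max = (2√14 − 7)ℏ ≈ 0.4833ℏ.
For m_l = -4: cos θ = -4/√56, θ ≈ 122.31°.
There are 2l+1 = 15 values of m_l.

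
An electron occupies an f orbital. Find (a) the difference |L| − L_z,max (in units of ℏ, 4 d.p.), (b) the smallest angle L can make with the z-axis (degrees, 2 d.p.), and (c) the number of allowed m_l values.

|L|−L_z,max ≈ 0.4641ℏ; θ_min ≈ 30.00°; 7 values

The letter f corresponds to l = 3.
|L| − L_z,max = (2√3 − 3)ℏ ≈ 0.4641ℏ.
cos θ_min = 3/√12, so θ_min ≈ 30.00°.
There are 2l+1 = 7 values of m_l.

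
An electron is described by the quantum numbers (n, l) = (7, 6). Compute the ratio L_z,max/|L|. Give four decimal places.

|L| = √42 ℏ ≈ 6.4807ℏ, while L_z,max = lℏ = 6ℏ.
L_z,max/|L| = 6/√42 = 0.9258.

L_z,max/|L| = 0.9258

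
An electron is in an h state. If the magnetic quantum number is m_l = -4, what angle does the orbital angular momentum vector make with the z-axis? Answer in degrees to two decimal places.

The letter h corresponds to l = 5.
|L| = √(l(l+1)) ℏ = √30 ℏ.
L_z = m_l ℏ = −4ℏ.
cos θ = L_z/|L| = -4/√30, so θ ≈ 136.91°.

θ ≈ 136.91°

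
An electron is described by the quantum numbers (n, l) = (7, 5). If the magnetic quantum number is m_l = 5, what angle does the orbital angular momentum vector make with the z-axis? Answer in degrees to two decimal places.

θ ≈ 24.09°

|L| = √(l(l+1)) ℏ = √30 ℏ.
L_z = m_l ℏ = 5ℏ.
cos θ = L_z/|L| = 5/√30, so θ ≈ 24.09°.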